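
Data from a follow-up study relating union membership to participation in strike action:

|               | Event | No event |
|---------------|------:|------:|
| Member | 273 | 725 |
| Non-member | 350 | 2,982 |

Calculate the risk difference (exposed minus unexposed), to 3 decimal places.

Cells: a = 273, b = 725, c = 350, d = 2982.
Risk in exposed = 273/998 = 0.273547; risk in unexposed = 350/3332 = 0.105042.
Risk difference = 0.273547 − 0.105042 = 0.168505

0.169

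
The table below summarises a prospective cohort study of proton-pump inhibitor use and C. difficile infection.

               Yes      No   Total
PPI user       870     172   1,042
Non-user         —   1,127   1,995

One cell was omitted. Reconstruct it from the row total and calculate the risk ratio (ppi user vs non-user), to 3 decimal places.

The missing cell is in the unexposed row: 1995 − 1127 = 868.
So a = 870, b = 172, c = 868, d = 1127.
RR = [a/(a+b)] / [c/(c+d)] = (870/1042) / (868/1995) = 0.83493/0.43509 = 1.91900

1.919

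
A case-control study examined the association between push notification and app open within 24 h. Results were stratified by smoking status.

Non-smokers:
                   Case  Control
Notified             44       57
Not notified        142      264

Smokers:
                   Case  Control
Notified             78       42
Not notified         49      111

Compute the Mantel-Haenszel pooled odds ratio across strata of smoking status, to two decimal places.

2.31

OR_MH = Σ(aᵢdᵢ/nᵢ) / Σ(bᵢcᵢ/nᵢ), where nᵢ is the stratum total.
Stratum 1 (Non-smokers): n = 507; a·d/n = 44·264/507 = 22.9112; b·c/n = 57·142/507 = 15.9645
Stratum 2 (Smokers): n = 280; a·d/n = 78·111/280 = 30.9214; b·c/n = 42·49/280 = 7.3500
OR_MH = (22.9112 + 30.9214) / (15.9645 + 7.3500) = 53.8327 / 23.3145 = 2.30898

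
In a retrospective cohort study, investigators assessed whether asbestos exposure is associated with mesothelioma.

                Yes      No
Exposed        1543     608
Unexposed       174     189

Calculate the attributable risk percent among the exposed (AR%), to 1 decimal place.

Cells: a = 1543, b = 608, c = 174, d = 189.
Risk in exposed = 1543/2151 = 0.71734; risk in unexposed = 174/363 = 0.47934.
RR = 0.71734/0.47934 = 1.49652
AR% = (RR − 1)/RR × 100 = (1.49652 − 1)/1.49652 × 100 = 33.1784%

33.2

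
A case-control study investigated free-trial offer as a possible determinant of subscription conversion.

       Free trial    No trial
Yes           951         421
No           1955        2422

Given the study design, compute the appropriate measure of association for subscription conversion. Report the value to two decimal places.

2.80

Reading the table with exposure as columns: a = 951 (Free trial, case), b = 1955 (Free trial, non-case), c = 421 (No trial, case), d = 2422.
This is a case-control study: participants were sampled on outcome status, so risks in the source population cannot be estimated directly — relative risk is not valid here. The odds ratio is the appropriate measure.
OR = (a·d)/(b·c) = (951 × 2422) / (1955 × 421) = 2303322 / 823055 = 2.79850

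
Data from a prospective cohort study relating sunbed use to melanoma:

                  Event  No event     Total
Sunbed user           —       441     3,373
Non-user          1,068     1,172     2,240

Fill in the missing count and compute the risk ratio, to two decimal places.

1.82

The missing cell is in the exposed row: 3373 − 441 = 2932.
So a = 2932, b = 441, c = 1068, d = 1172.
RR = [a/(a+b)] / [c/(c+d)] = (2932/3373) / (1068/2240) = 0.86926/0.47679 = 1.82316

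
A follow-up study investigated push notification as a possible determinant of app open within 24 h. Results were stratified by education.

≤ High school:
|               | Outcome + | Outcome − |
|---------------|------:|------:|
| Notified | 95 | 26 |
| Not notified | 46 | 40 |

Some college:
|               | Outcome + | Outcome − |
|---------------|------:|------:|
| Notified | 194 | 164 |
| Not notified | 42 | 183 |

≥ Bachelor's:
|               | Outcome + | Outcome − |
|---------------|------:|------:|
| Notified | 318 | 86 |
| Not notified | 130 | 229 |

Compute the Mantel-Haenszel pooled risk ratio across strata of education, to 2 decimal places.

2.17

RR_MH = Σ(aᵢ·n₀ᵢ/nᵢ) / Σ(cᵢ·n₁ᵢ/nᵢ), with n₁ᵢ = aᵢ+bᵢ (exposed), n₀ᵢ = cᵢ+dᵢ (unexposed), nᵢ = n₁ᵢ+n₀ᵢ.
Stratum 1 (≤ High school): n₁ = 121, n₀ = 86, n = 207; a·n₀/n = 95·86/207 = 39.4686; c·n₁/n = 46·121/207 = 26.8889
Stratum 2 (Some college): n₁ = 358, n₀ = 225, n = 583; a·n₀/n = 194·225/583 = 74.8714; c·n₁/n = 42·358/583 = 25.7907
Stratum 3 (≥ Bachelor's): n₁ = 404, n₀ = 359, n = 763; a·n₀/n = 318·359/763 = 149.6225; c·n₁/n = 130·404/763 = 68.8336
RR_MH = (39.4686 + 74.8714 + 149.6225) / (26.8889 + 25.7907 + 68.8336) = 263.9625 / 121.5132 = 2.17230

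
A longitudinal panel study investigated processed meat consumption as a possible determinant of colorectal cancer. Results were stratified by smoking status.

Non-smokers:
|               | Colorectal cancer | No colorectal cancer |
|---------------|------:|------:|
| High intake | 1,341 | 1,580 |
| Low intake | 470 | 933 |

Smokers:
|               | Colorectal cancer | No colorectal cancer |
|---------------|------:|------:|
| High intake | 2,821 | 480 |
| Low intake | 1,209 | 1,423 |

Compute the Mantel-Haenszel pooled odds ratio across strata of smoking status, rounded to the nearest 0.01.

OR_MH = Σ(aᵢdᵢ/nᵢ) / Σ(bᵢcᵢ/nᵢ), where nᵢ is the stratum total.
Stratum 1 (Non-smokers): n = 4324; a·d/n = 1341·933/4324 = 289.3508; b·c/n = 1580·470/4324 = 171.7391
Stratum 2 (Smokers): n = 5933; a·d/n = 2821·1423/5933 = 676.6026; b·c/n = 480·1209/5933 = 97.8122
OR_MH = (289.3508 + 676.6026) / (171.7391 + 97.8122) = 965.9534 / 269.5514 = 3.58356

3.58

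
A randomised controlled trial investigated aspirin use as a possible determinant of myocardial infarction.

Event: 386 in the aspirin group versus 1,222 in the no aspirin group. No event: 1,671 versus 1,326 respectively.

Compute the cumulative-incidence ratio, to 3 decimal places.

0.391

From the description: a = 386, b = 1671, c = 1222, d = 1326.
Risk in exposed = 386/2057 = 0.18765; risk in unexposed = 1222/2548 = 0.47959.
RR = 0.18765 / 0.47959 = 0.39127
The risk is 61% lower among the exposed than among the unexposed.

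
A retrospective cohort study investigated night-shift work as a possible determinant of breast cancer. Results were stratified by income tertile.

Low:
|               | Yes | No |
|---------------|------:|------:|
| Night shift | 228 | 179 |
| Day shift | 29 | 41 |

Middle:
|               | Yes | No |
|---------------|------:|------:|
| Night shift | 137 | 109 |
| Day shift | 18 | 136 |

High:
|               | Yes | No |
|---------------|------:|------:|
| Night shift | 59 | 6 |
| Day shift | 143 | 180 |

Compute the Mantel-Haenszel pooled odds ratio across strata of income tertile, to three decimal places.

5.197

OR_MH = Σ(aᵢdᵢ/nᵢ) / Σ(bᵢcᵢ/nᵢ), where nᵢ is the stratum total.
Stratum 1 (Low): n = 477; a·d/n = 228·41/477 = 19.5975; b·c/n = 179·29/477 = 10.8826
Stratum 2 (Middle): n = 400; a·d/n = 137·136/400 = 46.5800; b·c/n = 109·18/400 = 4.9050
Stratum 3 (High): n = 388; a·d/n = 59·180/388 = 27.3711; b·c/n = 6·143/388 = 2.2113
OR_MH = (19.5975 + 46.5800 + 27.3711) / (10.8826 + 4.9050 + 2.2113) = 93.5486 / 17.9989 = 5.19745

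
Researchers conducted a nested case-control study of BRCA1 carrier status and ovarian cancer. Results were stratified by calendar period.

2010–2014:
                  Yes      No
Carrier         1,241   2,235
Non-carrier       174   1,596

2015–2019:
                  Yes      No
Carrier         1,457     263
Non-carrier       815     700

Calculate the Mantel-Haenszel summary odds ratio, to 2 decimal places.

OR_MH = Σ(aᵢdᵢ/nᵢ) / Σ(bᵢcᵢ/nᵢ), where nᵢ is the stratum total.
Stratum 1 (2010–2014): n = 5246; a·d/n = 1241·1596/5246 = 377.5517; b·c/n = 2235·174/5246 = 74.1308
Stratum 2 (2015–2019): n = 3235; a·d/n = 1457·700/3235 = 315.2705; b·c/n = 263·815/3235 = 66.2581
OR_MH = (377.5517 + 315.2705) / (74.1308 + 66.2581) = 692.8221 / 140.3889 = 4.93502

4.94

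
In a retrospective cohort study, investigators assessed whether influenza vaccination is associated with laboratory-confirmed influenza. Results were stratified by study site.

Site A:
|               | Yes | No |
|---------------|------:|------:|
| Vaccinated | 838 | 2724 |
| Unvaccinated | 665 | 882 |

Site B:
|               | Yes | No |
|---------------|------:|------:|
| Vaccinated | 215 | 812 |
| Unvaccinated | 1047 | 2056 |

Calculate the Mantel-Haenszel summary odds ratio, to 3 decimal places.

0.449

OR_MH = Σ(aᵢdᵢ/nᵢ) / Σ(bᵢcᵢ/nᵢ), where nᵢ is the stratum total.
Stratum 1 (Site A): n = 5109; a·d/n = 838·882/5109 = 144.6694; b·c/n = 2724·665/5109 = 354.5625
Stratum 2 (Site B): n = 4130; a·d/n = 215·2056/4130 = 107.0315; b·c/n = 812·1047/4130 = 205.8508
OR_MH = (144.6694 + 107.0315) / (354.5625 + 205.8508) = 251.7009 / 560.4134 = 0.44913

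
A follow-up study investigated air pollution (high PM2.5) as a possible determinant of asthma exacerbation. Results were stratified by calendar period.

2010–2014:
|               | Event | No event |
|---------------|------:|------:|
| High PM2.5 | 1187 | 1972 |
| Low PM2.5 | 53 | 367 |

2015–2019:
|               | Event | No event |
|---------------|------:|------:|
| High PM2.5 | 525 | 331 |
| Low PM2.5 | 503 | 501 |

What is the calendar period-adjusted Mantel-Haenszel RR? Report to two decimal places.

RR_MH = Σ(aᵢ·n₀ᵢ/nᵢ) / Σ(cᵢ·n₁ᵢ/nᵢ), with n₁ᵢ = aᵢ+bᵢ (exposed), n₀ᵢ = cᵢ+dᵢ (unexposed), nᵢ = n₁ᵢ+n₀ᵢ.
Stratum 1 (2010–2014): n₁ = 3159, n₀ = 420, n = 3579; a·n₀/n = 1187·420/3579 = 139.2959; c·n₁/n = 53·3159/3579 = 46.7804
Stratum 2 (2015–2019): n₁ = 856, n₀ = 1004, n = 1860; a·n₀/n = 525·1004/1860 = 283.3871; c·n₁/n = 503·856/1860 = 231.4882
RR_MH = (139.2959 + 283.3871) / (46.7804 + 231.4882) = 422.6830 / 278.2686 = 1.51898

1.52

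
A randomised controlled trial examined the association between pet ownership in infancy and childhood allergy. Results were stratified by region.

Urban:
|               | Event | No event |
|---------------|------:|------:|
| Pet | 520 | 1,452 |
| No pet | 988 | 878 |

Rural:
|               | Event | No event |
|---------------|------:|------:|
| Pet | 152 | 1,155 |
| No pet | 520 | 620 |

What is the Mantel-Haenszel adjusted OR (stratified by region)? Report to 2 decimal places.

0.25

OR_MH = Σ(aᵢdᵢ/nᵢ) / Σ(bᵢcᵢ/nᵢ), where nᵢ is the stratum total.
Stratum 1 (Urban): n = 3838; a·d/n = 520·878/3838 = 118.9578; b·c/n = 1452·988/3838 = 373.7822
Stratum 2 (Rural): n = 2447; a·d/n = 152·620/2447 = 38.5125; b·c/n = 1155·520/2447 = 245.4434
OR_MH = (118.9578 + 38.5125) / (373.7822 + 245.4434) = 157.4703 / 619.2256 = 0.25430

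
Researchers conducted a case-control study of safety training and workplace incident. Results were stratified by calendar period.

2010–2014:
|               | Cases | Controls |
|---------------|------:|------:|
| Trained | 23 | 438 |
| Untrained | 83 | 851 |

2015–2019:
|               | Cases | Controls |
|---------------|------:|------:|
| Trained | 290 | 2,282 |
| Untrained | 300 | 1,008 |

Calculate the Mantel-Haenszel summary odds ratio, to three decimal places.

OR_MH = Σ(aᵢdᵢ/nᵢ) / Σ(bᵢcᵢ/nᵢ), where nᵢ is the stratum total.
Stratum 1 (2010–2014): n = 1395; a·d/n = 23·851/1395 = 14.0308; b·c/n = 438·83/1395 = 26.0602
Stratum 2 (2015–2019): n = 3880; a·d/n = 290·1008/3880 = 75.3402; b·c/n = 2282·300/3880 = 176.4433
OR_MH = (14.0308 + 75.3402) / (26.0602 + 176.4433) = 89.3710 / 202.5035 = 0.44133

0.441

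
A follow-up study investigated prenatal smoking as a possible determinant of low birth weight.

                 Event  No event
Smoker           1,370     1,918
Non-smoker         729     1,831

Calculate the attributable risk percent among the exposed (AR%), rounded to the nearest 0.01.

31.66

Cells: a = 1370, b = 1918, c = 729, d = 1831.
Risk in exposed = 1370/3288 = 0.41667; risk in unexposed = 729/2560 = 0.28477.
RR = 0.41667/0.28477 = 1.46319
AR% = (RR − 1)/RR × 100 = (1.46319 − 1)/1.46319 × 100 = 31.6562%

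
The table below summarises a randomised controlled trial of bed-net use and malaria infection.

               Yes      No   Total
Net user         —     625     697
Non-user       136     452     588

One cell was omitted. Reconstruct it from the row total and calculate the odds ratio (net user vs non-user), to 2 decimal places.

0.38

The missing cell is in the exposed row: 697 − 625 = 72.
So a = 72, b = 625, c = 136, d = 452.
OR = (a·d)/(b·c) = (72 × 452) / (625 × 136) = 32544 / 85000 = 0.38287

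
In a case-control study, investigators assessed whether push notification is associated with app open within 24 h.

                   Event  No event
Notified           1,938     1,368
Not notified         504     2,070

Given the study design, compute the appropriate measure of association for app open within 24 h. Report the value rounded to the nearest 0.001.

5.818

Cells: a = 1938, b = 1368, c = 504, d = 2070.
This is a case-control study: participants were sampled on outcome status, so risks in the source population cannot be estimated directly — relative risk is not valid here. The odds ratio is the appropriate measure.
OR = (a·d)/(b·c) = (1938 × 2070) / (1368 × 504) = 4011660 / 689472 = 5.81845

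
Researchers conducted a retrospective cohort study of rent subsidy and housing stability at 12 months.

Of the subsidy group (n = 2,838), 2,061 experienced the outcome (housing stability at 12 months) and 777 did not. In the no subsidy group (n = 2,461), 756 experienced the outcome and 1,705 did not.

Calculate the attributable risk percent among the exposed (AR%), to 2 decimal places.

From the description: a = 2061, b = 777, c = 756, d = 1705.
Risk in exposed = 2061/2838 = 0.72622; risk in unexposed = 756/2461 = 0.30719.
RR = 0.72622/0.30719 = 2.36404
AR% = (RR − 1)/RR × 100 = (2.36404 − 1)/2.36404 × 100 = 57.6996%

57.70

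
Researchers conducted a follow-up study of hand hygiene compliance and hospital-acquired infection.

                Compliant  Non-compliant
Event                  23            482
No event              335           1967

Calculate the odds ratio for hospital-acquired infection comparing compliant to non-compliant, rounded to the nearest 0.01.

0.28

Reading the table with exposure as columns: a = 23 (Compliant, case), b = 335 (Compliant, non-case), c = 482 (Non-compliant, case), d = 1967.
OR = (a·d)/(b·c) = (23 × 1967) / (335 × 482) = 45241 / 161470 = 0.28018
Exposure is associated with lower odds of hospital-acquired infection (OR = 0.28 < 1).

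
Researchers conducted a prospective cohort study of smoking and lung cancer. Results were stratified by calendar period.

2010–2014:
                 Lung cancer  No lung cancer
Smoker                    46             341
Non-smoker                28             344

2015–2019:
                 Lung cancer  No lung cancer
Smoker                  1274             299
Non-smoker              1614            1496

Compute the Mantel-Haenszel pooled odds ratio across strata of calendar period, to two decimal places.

3.70

OR_MH = Σ(aᵢdᵢ/nᵢ) / Σ(bᵢcᵢ/nᵢ), where nᵢ is the stratum total.
Stratum 1 (2010–2014): n = 759; a·d/n = 46·344/759 = 20.8485; b·c/n = 341·28/759 = 12.5797
Stratum 2 (2015–2019): n = 4683; a·d/n = 1274·1496/4683 = 406.9836; b·c/n = 299·1614/4683 = 103.0506
OR_MH = (20.8485 + 406.9836) / (12.5797 + 103.0506) = 427.8320 / 115.6303 = 3.70000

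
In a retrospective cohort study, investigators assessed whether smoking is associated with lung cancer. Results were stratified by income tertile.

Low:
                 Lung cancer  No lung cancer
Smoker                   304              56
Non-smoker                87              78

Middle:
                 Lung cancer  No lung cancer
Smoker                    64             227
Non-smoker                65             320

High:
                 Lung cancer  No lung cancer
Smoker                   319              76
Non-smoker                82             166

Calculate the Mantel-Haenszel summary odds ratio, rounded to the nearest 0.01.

OR_MH = Σ(aᵢdᵢ/nᵢ) / Σ(bᵢcᵢ/nᵢ), where nᵢ is the stratum total.
Stratum 1 (Low): n = 525; a·d/n = 304·78/525 = 45.1657; b·c/n = 56·87/525 = 9.2800
Stratum 2 (Middle): n = 676; a·d/n = 64·320/676 = 30.2959; b·c/n = 227·65/676 = 21.8269
Stratum 3 (High): n = 643; a·d/n = 319·166/643 = 82.3546; b·c/n = 76·82/643 = 9.6921
OR_MH = (45.1657 + 30.2959 + 82.3546) / (9.2800 + 21.8269 + 9.6921) = 157.8162 / 40.7990 = 3.86814

3.87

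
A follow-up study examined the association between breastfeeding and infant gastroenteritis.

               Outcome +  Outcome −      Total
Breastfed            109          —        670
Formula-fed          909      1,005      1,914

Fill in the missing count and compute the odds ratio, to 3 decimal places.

The missing cell is in the exposed row: 670 − 109 = 561.
So a = 109, b = 561, c = 909, d = 1005.
OR = (a·d)/(b·c) = (109 × 1005) / (561 × 909) = 109545 / 509949 = 0.21482

0.215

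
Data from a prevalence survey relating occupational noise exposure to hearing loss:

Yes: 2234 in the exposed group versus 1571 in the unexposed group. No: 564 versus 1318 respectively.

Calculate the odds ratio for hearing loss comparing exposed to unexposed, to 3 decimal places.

3.323

From the description: a = 2234, b = 564, c = 1571, d = 1318.
OR = (a·d)/(b·c) = (2234 × 1318) / (564 × 1571) = 2944412 / 886044 = 3.32310
The odds of hearing loss are about 3.32 times as high in the exposed group.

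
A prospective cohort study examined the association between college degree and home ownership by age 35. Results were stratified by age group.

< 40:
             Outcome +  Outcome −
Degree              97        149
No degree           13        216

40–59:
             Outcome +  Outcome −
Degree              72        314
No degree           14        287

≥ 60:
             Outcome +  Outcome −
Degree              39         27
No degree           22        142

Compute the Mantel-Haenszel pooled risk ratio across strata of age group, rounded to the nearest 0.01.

RR_MH = Σ(aᵢ·n₀ᵢ/nᵢ) / Σ(cᵢ·n₁ᵢ/nᵢ), with n₁ᵢ = aᵢ+bᵢ (exposed), n₀ᵢ = cᵢ+dᵢ (unexposed), nᵢ = n₁ᵢ+n₀ᵢ.
Stratum 1 (< 40): n₁ = 246, n₀ = 229, n = 475; a·n₀/n = 97·229/475 = 46.7642; c·n₁/n = 13·246/475 = 6.7326
Stratum 2 (40–59): n₁ = 386, n₀ = 301, n = 687; a·n₀/n = 72·301/687 = 31.5459; c·n₁/n = 14·386/687 = 7.8661
Stratum 3 (≥ 60): n₁ = 66, n₀ = 164, n = 230; a·n₀/n = 39·164/230 = 27.8087; c·n₁/n = 22·66/230 = 6.3130
RR_MH = (46.7642 + 31.5459 + 27.8087) / (6.7326 + 7.8661 + 6.3130) = 106.1188 / 20.9118 = 5.07460

5.07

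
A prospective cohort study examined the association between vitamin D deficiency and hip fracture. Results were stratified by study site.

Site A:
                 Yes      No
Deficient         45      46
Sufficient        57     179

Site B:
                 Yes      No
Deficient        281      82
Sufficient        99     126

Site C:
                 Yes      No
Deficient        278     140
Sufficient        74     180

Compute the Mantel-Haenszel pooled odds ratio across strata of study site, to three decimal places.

4.278

OR_MH = Σ(aᵢdᵢ/nᵢ) / Σ(bᵢcᵢ/nᵢ), where nᵢ is the stratum total.
Stratum 1 (Site A): n = 327; a·d/n = 45·179/327 = 24.6330; b·c/n = 46·57/327 = 8.0183
Stratum 2 (Site B): n = 588; a·d/n = 281·126/588 = 60.2143; b·c/n = 82·99/588 = 13.8061
Stratum 3 (Site C): n = 672; a·d/n = 278·180/672 = 74.4643; b·c/n = 140·74/672 = 15.4167
OR_MH = (24.6330 + 60.2143 + 74.4643) / (8.0183 + 13.8061 + 15.4167) = 159.3116 / 37.2411 = 4.27784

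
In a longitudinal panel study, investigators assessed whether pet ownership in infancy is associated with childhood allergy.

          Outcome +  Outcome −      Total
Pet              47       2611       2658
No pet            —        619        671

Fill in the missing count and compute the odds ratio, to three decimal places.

The missing cell is in the unexposed row: 671 − 619 = 52.
So a = 47, b = 2611, c = 52, d = 619.
OR = (a·d)/(b·c) = (47 × 619) / (2611 × 52) = 29093 / 135772 = 0.21428

0.214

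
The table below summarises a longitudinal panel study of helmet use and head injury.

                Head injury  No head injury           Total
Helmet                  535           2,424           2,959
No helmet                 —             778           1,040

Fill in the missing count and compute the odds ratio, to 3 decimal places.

The missing cell is in the unexposed row: 1040 − 778 = 262.
So a = 535, b = 2424, c = 262, d = 778.
OR = (a·d)/(b·c) = (535 × 778) / (2424 × 262) = 416230 / 635088 = 0.65539

0.655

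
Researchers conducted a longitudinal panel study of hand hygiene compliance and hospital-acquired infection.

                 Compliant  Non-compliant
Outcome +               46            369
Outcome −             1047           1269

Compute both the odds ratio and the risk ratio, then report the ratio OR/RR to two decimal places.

Reading the table with exposure as columns: a = 46 (Compliant, case), b = 1047 (Compliant, non-case), c = 369 (Non-compliant, case), d = 1269.
OR = (46·1269)/(1047·369) = 58374/386343 = 0.15109
Risk in exposed = 46/1093 = 0.04209; risk in unexposed = 369/1638 = 0.22527; RR = 0.18682
OR/RR = 0.15109 / 0.18682 = 0.80876
The outcome is not rare, so the OR lies further from 1 than the RR.

0.81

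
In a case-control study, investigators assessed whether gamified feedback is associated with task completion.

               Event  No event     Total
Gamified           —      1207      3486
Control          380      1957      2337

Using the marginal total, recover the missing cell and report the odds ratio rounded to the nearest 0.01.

The missing cell is in the exposed row: 3486 − 1207 = 2279.
So a = 2279, b = 1207, c = 380, d = 1957.
OR = (a·d)/(b·c) = (2279 × 1957) / (1207 × 380) = 4460003 / 458660 = 9.72399

9.72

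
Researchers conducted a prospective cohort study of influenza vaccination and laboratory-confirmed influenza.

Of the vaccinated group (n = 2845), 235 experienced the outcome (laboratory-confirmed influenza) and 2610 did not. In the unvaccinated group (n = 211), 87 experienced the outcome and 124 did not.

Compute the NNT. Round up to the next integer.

Risk in treated group = 235/2845 = 0.08260; risk in control = 87/211 = 0.41232.
Absolute risk reduction = 0.41232 − 0.08260 = 0.32972
NNT = 1 / ARR = 1 / 0.32972 = 3.033 → round up → 4

4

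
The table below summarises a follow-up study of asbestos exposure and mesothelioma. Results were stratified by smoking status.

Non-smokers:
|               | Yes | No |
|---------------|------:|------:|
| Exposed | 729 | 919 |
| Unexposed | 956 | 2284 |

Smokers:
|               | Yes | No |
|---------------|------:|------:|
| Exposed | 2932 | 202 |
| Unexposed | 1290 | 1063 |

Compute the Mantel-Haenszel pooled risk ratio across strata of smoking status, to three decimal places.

RR_MH = Σ(aᵢ·n₀ᵢ/nᵢ) / Σ(cᵢ·n₁ᵢ/nᵢ), with n₁ᵢ = aᵢ+bᵢ (exposed), n₀ᵢ = cᵢ+dᵢ (unexposed), nᵢ = n₁ᵢ+n₀ᵢ.
Stratum 1 (Non-smokers): n₁ = 1648, n₀ = 3240, n = 4888; a·n₀/n = 729·3240/4888 = 483.2160; c·n₁/n = 956·1648/4888 = 322.3175
Stratum 2 (Smokers): n₁ = 3134, n₀ = 2353, n = 5487; a·n₀/n = 2932·2353/5487 = 1257.3348; c·n₁/n = 1290·3134/5487 = 736.8070
RR_MH = (483.2160 + 1257.3348) / (322.3175 + 736.8070) = 1740.5508 / 1059.1245 = 1.64339

1.643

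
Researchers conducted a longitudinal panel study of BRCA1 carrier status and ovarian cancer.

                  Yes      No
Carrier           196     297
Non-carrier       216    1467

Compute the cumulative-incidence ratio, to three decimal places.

3.098

Cells: a = 196, b = 297, c = 216, d = 1467.
Risk in exposed = 196/493 = 0.39757; risk in unexposed = 216/1683 = 0.12834.
RR = 0.39757 / 0.12834 = 3.09770
The risk among the exposed is 3.10 times that among the unexposed.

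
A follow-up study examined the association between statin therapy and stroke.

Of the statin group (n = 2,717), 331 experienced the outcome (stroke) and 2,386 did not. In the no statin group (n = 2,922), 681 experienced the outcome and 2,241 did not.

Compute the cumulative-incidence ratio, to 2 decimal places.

0.52

From the description: a = 331, b = 2386, c = 681, d = 2241.
Risk in exposed = 331/2717 = 0.12183; risk in unexposed = 681/2922 = 0.23306.
RR = 0.12183 / 0.23306 = 0.52272
The risk is 48% lower among the exposed than among the unexposed.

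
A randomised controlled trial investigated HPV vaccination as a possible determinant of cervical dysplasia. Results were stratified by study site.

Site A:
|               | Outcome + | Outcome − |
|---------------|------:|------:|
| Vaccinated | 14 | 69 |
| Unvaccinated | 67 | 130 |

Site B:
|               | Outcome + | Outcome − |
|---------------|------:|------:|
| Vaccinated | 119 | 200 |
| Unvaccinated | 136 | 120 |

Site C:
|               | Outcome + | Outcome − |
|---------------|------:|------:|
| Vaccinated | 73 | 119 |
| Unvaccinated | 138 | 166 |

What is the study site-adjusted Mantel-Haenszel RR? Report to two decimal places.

0.72

RR_MH = Σ(aᵢ·n₀ᵢ/nᵢ) / Σ(cᵢ·n₁ᵢ/nᵢ), with n₁ᵢ = aᵢ+bᵢ (exposed), n₀ᵢ = cᵢ+dᵢ (unexposed), nᵢ = n₁ᵢ+n₀ᵢ.
Stratum 1 (Site A): n₁ = 83, n₀ = 197, n = 280; a·n₀/n = 14·197/280 = 9.8500; c·n₁/n = 67·83/280 = 19.8607
Stratum 2 (Site B): n₁ = 319, n₀ = 256, n = 575; a·n₀/n = 119·256/575 = 52.9809; c·n₁/n = 136·319/575 = 75.4504
Stratum 3 (Site C): n₁ = 192, n₀ = 304, n = 496; a·n₀/n = 73·304/496 = 44.7419; c·n₁/n = 138·192/496 = 53.4194
RR_MH = (9.8500 + 52.9809 + 44.7419) / (19.8607 + 75.4504 + 53.4194) = 107.5728 / 148.7305 = 0.72327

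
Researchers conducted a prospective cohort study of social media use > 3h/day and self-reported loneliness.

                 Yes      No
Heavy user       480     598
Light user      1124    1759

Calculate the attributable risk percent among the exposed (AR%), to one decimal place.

Cells: a = 480, b = 598, c = 1124, d = 1759.
Risk in exposed = 480/1078 = 0.44527; risk in unexposed = 1124/2883 = 0.38987.
RR = 0.44527/0.38987 = 1.14209
AR% = (RR − 1)/RR × 100 = (1.14209 − 1)/1.14209 × 100 = 12.4413%

12.4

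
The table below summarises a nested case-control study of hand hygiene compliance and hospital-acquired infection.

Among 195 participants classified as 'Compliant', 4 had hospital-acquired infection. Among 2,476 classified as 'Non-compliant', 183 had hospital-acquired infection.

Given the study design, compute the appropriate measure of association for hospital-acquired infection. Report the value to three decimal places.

0.262

From the description: a = 4, b = 191, c = 183, d = 2293.
This is a nested case-control study: participants were sampled on outcome status, so risks in the source population cannot be estimated directly — relative risk is not valid here. The odds ratio is the appropriate measure.
OR = (a·d)/(b·c) = (4 × 2293) / (191 × 183) = 9172 / 34953 = 0.26241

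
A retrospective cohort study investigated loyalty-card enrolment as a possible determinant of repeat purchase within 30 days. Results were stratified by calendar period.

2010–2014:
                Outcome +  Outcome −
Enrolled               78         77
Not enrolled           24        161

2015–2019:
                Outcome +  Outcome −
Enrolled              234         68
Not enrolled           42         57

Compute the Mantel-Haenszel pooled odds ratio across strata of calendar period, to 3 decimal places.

5.590

OR_MH = Σ(aᵢdᵢ/nᵢ) / Σ(bᵢcᵢ/nᵢ), where nᵢ is the stratum total.
Stratum 1 (2010–2014): n = 340; a·d/n = 78·161/340 = 36.9353; b·c/n = 77·24/340 = 5.4353
Stratum 2 (2015–2019): n = 401; a·d/n = 234·57/401 = 33.2618; b·c/n = 68·42/401 = 7.1222
OR_MH = (36.9353 + 33.2618) / (5.4353 + 7.1222) = 70.1971 / 12.5575 = 5.59006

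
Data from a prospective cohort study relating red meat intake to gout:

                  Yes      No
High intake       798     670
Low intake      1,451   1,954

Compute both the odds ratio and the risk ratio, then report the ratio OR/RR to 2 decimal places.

1.26

Cells: a = 798, b = 670, c = 1451, d = 1954.
OR = (798·1954)/(670·1451) = 1559292/972170 = 1.60393
Risk in exposed = 798/1468 = 0.54360; risk in unexposed = 1451/3405 = 0.42614; RR = 1.27564
OR/RR = 1.60393 / 1.27564 = 1.25736
The outcome is not rare, so the OR lies further from 1 than the RR.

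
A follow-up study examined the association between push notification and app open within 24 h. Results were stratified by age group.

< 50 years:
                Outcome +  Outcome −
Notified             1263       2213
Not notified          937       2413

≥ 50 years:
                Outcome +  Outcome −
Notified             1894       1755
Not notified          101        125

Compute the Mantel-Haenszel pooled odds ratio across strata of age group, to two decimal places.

1.45

OR_MH = Σ(aᵢdᵢ/nᵢ) / Σ(bᵢcᵢ/nᵢ), where nᵢ is the stratum total.
Stratum 1 (< 50 years): n = 6826; a·d/n = 1263·2413/6826 = 446.4722; b·c/n = 2213·937/6826 = 303.7769
Stratum 2 (≥ 50 years): n = 3875; a·d/n = 1894·125/3875 = 61.0968; b·c/n = 1755·101/3875 = 45.7432
OR_MH = (446.4722 + 61.0968) / (303.7769 + 45.7432) = 507.5689 / 349.5201 = 1.45219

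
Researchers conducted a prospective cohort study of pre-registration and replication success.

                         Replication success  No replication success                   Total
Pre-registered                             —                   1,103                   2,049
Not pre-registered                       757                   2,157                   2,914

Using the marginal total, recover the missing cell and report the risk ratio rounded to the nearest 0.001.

1.777

The missing cell is in the exposed row: 2049 − 1103 = 946.
So a = 946, b = 1103, c = 757, d = 2157.
RR = [a/(a+b)] / [c/(c+d)] = (946/2049) / (757/2914) = 0.46169/0.25978 = 1.77723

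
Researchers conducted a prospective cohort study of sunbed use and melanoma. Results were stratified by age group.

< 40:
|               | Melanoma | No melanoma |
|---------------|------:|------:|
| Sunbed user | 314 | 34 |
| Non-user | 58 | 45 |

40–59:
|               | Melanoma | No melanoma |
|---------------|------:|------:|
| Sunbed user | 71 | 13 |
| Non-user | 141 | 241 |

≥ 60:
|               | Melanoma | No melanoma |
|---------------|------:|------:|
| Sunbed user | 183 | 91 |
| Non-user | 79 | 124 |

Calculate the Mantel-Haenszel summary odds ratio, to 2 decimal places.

OR_MH = Σ(aᵢdᵢ/nᵢ) / Σ(bᵢcᵢ/nᵢ), where nᵢ is the stratum total.
Stratum 1 (< 40): n = 451; a·d/n = 314·45/451 = 31.3304; b·c/n = 34·58/451 = 4.3725
Stratum 2 (40–59): n = 466; a·d/n = 71·241/466 = 36.7189; b·c/n = 13·141/466 = 3.9335
Stratum 3 (≥ 60): n = 477; a·d/n = 183·124/477 = 47.5723; b·c/n = 91·79/477 = 15.0713
OR_MH = (31.3304 + 36.7189 + 47.5723) / (4.3725 + 3.9335 + 15.0713) = 115.6216 / 23.3773 = 4.94590

4.95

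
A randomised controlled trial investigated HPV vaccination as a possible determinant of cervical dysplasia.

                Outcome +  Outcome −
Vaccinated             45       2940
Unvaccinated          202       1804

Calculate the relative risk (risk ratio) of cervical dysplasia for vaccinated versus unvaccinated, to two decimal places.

Cells: a = 45, b = 2940, c = 202, d = 1804.
Risk in exposed = 45/2985 = 0.01508; risk in unexposed = 202/2006 = 0.10070.
RR = 0.01508 / 0.10070 = 0.14971
The risk is 85% lower among the exposed than among the unexposed.

0.15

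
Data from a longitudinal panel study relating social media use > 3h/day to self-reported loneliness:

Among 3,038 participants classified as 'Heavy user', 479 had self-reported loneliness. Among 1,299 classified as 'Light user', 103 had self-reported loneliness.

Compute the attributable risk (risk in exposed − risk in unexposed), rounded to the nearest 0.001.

0.078

From the description: a = 479, b = 2559, c = 103, d = 1196.
Risk in exposed = 479/3038 = 0.157670; risk in unexposed = 103/1299 = 0.079292.
Risk difference = 0.157670 − 0.079292 = 0.078378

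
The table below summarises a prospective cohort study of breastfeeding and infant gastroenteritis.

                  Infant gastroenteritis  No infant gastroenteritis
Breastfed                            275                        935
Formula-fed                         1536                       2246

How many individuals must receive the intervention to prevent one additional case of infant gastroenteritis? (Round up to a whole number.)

6

Risk in treated group = 275/1210 = 0.22727; risk in control = 1536/3782 = 0.40613.
Absolute risk reduction = 0.40613 − 0.22727 = 0.17886
NNT = 1 / ARR = 1 / 0.17886 = 5.591 → round up → 6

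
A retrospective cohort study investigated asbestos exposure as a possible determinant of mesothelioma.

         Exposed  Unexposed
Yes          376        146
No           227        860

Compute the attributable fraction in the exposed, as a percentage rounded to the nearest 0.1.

76.7

Reading the table with exposure as columns: a = 376 (Exposed, case), b = 227 (Exposed, non-case), c = 146 (Unexposed, case), d = 860.
Risk in exposed = 376/603 = 0.62355; risk in unexposed = 146/1006 = 0.14513.
RR = 0.62355/0.14513 = 4.29651
AR% = (RR − 1)/RR × 100 = (4.29651 − 1)/4.29651 × 100 = 76.7253%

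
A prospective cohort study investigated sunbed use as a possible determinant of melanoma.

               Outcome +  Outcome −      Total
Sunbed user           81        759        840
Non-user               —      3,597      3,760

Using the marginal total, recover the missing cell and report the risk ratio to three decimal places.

2.224

The missing cell is in the unexposed row: 3760 − 3597 = 163.
So a = 81, b = 759, c = 163, d = 3597.
RR = [a/(a+b)] / [c/(c+d)] = (81/840) / (163/3760) = 0.09643/0.04335 = 2.22436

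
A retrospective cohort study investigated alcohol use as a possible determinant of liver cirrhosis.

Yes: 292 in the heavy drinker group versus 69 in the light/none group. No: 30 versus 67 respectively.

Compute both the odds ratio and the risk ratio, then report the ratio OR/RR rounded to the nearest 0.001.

5.288

From the description: a = 292, b = 30, c = 69, d = 67.
OR = (292·67)/(30·69) = 19564/2070 = 9.45121
Risk in exposed = 292/322 = 0.90683; risk in unexposed = 69/136 = 0.50735; RR = 1.78738
OR/RR = 9.45121 / 1.78738 = 5.28775
The outcome is not rare, so the OR lies further from 1 than the RR.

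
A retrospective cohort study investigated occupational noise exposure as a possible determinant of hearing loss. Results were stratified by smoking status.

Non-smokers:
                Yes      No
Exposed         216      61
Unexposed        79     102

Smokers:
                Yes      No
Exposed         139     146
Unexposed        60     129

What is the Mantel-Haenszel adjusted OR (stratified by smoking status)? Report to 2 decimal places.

2.96

OR_MH = Σ(aᵢdᵢ/nᵢ) / Σ(bᵢcᵢ/nᵢ), where nᵢ is the stratum total.
Stratum 1 (Non-smokers): n = 458; a·d/n = 216·102/458 = 48.1048; b·c/n = 61·79/458 = 10.5218
Stratum 2 (Smokers): n = 474; a·d/n = 139·129/474 = 37.8291; b·c/n = 146·60/474 = 18.4810
OR_MH = (48.1048 + 37.8291) / (10.5218 + 18.4810) = 85.9339 / 29.0028 = 2.96295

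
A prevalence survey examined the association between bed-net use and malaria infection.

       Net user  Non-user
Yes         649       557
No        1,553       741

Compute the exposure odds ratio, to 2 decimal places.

Reading the table with exposure as columns: a = 649 (Net user, case), b = 1553 (Net user, non-case), c = 557 (Non-user, case), d = 741.
OR = (a·d)/(b·c) = (649 × 741) / (1553 × 557) = 480909 / 865021 = 0.55595
Exposure is associated with lower odds of malaria infection (OR = 0.56 < 1).

0.56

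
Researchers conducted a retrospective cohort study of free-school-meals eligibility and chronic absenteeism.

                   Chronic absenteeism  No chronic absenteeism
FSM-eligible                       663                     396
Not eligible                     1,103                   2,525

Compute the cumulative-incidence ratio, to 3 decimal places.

Cells: a = 663, b = 396, c = 1103, d = 2525.
Risk in exposed = 663/1059 = 0.62606; risk in unexposed = 1103/3628 = 0.30402.
RR = 0.62606 / 0.30402 = 2.05925
The risk among the exposed is 2.06 times that among the unexposed.

2.059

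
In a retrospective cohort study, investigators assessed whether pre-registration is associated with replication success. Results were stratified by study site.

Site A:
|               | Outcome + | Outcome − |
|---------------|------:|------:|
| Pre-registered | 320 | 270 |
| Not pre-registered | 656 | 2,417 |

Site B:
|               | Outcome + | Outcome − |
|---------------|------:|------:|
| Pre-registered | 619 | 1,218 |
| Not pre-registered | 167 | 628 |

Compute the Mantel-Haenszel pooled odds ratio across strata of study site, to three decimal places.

OR_MH = Σ(aᵢdᵢ/nᵢ) / Σ(bᵢcᵢ/nᵢ), where nᵢ is the stratum total.
Stratum 1 (Site A): n = 3663; a·d/n = 320·2417/3663 = 211.1493; b·c/n = 270·656/3663 = 48.3538
Stratum 2 (Site B): n = 2632; a·d/n = 619·628/2632 = 147.6945; b·c/n = 1218·167/2632 = 77.2819
OR_MH = (211.1493 + 147.6945) / (48.3538 + 77.2819) = 358.8439 / 125.6357 = 2.85622

2.856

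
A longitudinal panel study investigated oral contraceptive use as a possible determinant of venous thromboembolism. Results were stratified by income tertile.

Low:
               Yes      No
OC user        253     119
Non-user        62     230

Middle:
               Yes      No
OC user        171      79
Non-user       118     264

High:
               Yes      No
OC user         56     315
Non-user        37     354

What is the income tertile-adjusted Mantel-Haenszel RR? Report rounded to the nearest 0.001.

RR_MH = Σ(aᵢ·n₀ᵢ/nᵢ) / Σ(cᵢ·n₁ᵢ/nᵢ), with n₁ᵢ = aᵢ+bᵢ (exposed), n₀ᵢ = cᵢ+dᵢ (unexposed), nᵢ = n₁ᵢ+n₀ᵢ.
Stratum 1 (Low): n₁ = 372, n₀ = 292, n = 664; a·n₀/n = 253·292/664 = 111.2590; c·n₁/n = 62·372/664 = 34.7349
Stratum 2 (Middle): n₁ = 250, n₀ = 382, n = 632; a·n₀/n = 171·382/632 = 103.3576; c·n₁/n = 118·250/632 = 46.6772
Stratum 3 (High): n₁ = 371, n₀ = 391, n = 762; a·n₀/n = 56·391/762 = 28.7349; c·n₁/n = 37·371/762 = 18.0144
RR_MH = (111.2590 + 103.3576 + 28.7349) / (34.7349 + 46.6772 + 18.0144) = 243.3515 / 99.4266 = 2.44755

2.448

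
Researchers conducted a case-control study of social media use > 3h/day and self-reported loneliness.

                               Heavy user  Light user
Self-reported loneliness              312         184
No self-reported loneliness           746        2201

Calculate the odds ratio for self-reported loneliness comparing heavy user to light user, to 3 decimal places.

5.003

Reading the table with exposure as columns: a = 312 (Heavy user, case), b = 746 (Heavy user, non-case), c = 184 (Light user, case), d = 2201.
OR = (a·d)/(b·c) = (312 × 2201) / (746 × 184) = 686712 / 137264 = 5.00286
The odds of self-reported loneliness are about 5.00 times as high in the heavy user group.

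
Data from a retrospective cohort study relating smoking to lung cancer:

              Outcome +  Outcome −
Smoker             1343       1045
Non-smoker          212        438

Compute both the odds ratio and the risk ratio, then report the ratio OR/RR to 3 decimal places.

Cells: a = 1343, b = 1045, c = 212, d = 438.
OR = (1343·438)/(1045·212) = 588234/221540 = 2.65520
Risk in exposed = 1343/2388 = 0.56240; risk in unexposed = 212/650 = 0.32615; RR = 1.72433
OR/RR = 2.65520 / 1.72433 = 1.53985
The outcome is not rare, so the OR lies further from 1 than the RR.

1.540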